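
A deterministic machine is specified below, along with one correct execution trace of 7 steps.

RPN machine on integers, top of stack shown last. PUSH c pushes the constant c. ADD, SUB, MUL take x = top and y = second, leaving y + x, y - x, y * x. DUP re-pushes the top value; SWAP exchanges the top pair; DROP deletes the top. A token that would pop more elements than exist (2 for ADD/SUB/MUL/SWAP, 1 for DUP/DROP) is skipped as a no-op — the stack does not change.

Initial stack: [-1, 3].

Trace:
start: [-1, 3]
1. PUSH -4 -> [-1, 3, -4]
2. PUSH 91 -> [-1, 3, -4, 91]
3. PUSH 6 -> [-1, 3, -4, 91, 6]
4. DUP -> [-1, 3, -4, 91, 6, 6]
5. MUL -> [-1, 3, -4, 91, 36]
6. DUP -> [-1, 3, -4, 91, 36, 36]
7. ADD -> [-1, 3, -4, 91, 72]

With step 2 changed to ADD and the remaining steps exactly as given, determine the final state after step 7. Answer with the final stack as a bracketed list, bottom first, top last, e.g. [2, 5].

(re-executing from step 2 with the substitution; state before step 2: [-1, 3, -4])
2. ADD -> [-1, -1]
3. PUSH 6 -> [-1, -1, 6]
4. DUP -> [-1, -1, 6, 6]
5. MUL -> [-1, -1, 36]
6. DUP -> [-1, -1, 36, 36]
7. ADD -> [-1, -1, 72]

[-1, -1, 72]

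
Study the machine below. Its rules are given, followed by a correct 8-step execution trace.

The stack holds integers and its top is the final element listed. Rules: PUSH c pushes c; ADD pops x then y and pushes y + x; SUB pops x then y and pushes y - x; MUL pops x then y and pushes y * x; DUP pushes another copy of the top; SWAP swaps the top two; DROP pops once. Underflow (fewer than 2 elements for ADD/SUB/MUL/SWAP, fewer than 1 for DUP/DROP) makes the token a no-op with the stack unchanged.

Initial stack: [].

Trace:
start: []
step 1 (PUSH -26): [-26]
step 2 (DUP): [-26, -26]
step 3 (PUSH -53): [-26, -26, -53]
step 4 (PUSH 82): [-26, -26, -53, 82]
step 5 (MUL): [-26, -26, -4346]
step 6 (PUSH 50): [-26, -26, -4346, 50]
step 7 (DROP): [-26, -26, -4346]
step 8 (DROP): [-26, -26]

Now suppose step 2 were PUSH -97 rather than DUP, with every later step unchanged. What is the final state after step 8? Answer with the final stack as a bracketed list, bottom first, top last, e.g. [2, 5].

(re-executing from step 2 with the substitution; state before step 2: [-26])
step 2 (PUSH -97): [-26, -97]
step 3 (PUSH -53): [-26, -97, -53]
step 4 (PUSH 82): [-26, -97, -53, 82]
step 5 (MUL): [-26, -97, -4346]
step 6 (PUSH 50): [-26, -97, -4346, 50]
step 7 (DROP): [-26, -97, -4346]
step 8 (DROP): [-26, -97]

[-26, -97]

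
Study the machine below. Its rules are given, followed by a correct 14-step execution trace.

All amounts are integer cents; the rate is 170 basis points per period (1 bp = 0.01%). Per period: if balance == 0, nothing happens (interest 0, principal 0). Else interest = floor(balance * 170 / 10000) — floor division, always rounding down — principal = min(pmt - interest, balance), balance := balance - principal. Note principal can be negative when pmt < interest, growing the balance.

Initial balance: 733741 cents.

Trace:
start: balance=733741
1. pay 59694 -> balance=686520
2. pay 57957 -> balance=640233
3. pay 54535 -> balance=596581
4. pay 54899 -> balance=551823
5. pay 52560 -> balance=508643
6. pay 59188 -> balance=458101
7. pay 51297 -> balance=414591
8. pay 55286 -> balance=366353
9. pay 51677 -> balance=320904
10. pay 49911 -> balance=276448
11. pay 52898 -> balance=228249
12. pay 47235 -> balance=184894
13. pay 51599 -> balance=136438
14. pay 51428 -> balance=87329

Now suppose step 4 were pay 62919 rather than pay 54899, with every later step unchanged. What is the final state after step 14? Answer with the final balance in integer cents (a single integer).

(re-executing from step 4 with the substitution; state before step 4: balance=596581)
4. pay 62919 -> balance=543803
5. pay 52560 -> balance=500487
6. pay 59188 -> balance=449807
7. pay 51297 -> balance=406156
8. pay 55286 -> balance=357774
9. pay 51677 -> balance=312179
10. pay 49911 -> balance=267575
11. pay 52898 -> balance=219225
12. pay 47235 -> balance=175716
13. pay 51599 -> balance=127104
14. pay 51428 -> balance=77836

77836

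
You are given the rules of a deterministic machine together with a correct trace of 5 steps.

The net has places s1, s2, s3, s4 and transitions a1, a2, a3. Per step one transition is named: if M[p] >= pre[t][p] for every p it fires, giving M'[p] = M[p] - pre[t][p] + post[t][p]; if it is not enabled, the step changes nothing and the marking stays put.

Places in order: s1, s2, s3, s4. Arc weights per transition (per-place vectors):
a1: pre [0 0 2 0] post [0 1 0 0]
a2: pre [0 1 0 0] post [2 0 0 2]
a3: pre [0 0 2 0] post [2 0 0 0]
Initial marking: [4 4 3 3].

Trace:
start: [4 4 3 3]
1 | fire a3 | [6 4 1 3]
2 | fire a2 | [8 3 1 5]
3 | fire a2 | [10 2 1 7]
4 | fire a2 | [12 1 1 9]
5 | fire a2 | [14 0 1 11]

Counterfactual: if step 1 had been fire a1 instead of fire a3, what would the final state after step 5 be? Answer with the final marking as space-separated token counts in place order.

(re-executing from step 1 with the substitution; state before step 1: [4 4 3 3])
1 | fire a1 | [4 5 1 3]
2 | fire a2 | [6 4 1 5]
3 | fire a2 | [8 3 1 7]
4 | fire a2 | [10 2 1 9]
5 | fire a2 | [12 1 1 11]

12 1 1 11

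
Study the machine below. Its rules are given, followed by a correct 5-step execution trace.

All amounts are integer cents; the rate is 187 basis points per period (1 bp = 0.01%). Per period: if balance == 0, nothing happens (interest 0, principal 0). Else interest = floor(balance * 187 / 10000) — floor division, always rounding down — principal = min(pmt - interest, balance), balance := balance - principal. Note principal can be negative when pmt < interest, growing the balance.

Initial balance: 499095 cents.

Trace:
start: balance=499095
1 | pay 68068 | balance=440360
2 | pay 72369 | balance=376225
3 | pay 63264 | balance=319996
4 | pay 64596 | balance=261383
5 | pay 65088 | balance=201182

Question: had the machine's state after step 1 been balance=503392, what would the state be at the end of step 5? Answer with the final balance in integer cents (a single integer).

state after step 1 := balance=503392
2 | pay 72369 | balance=440436
3 | pay 63264 | balance=385408
4 | pay 64596 | balance=328019
5 | pay 65088 | balance=269064

269064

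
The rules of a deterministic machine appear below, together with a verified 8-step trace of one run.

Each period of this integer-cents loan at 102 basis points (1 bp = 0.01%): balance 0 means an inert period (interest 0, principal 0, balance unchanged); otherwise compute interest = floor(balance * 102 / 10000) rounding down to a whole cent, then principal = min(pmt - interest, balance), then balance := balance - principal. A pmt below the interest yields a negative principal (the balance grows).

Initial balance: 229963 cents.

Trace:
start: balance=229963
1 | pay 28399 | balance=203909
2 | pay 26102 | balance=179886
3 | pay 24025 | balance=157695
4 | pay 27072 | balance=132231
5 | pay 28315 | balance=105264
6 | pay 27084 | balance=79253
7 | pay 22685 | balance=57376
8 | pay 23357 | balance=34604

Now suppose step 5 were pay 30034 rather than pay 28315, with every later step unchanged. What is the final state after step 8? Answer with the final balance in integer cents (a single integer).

(re-executing from step 5 with the substitution; state before step 5: balance=132231)
5 | pay 30034 | balance=103545
6 | pay 27084 | balance=77517
7 | pay 22685 | balance=55622
8 | pay 23357 | balance=32832

32832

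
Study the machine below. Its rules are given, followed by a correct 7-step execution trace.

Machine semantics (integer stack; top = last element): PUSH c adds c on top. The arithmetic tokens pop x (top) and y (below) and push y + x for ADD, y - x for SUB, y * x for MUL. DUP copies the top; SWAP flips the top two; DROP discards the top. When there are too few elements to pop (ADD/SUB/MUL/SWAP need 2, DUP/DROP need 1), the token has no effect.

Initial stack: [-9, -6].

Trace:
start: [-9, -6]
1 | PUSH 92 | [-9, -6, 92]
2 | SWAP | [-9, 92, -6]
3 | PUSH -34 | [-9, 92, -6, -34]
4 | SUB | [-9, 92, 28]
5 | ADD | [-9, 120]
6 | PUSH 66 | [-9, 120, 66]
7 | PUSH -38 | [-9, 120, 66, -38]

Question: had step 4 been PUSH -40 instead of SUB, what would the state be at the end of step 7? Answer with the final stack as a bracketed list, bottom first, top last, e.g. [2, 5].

(re-executing from step 4 with the substitution; state before step 4: [-9, 92, -6, -34])
4 | PUSH -40 | [-9, 92, -6, -34, -40]
5 | ADD | [-9, 92, -6, -74]
6 | PUSH 66 | [-9, 92, -6, -74, 66]
7 | PUSH -38 | [-9, 92, -6, -74, 66, -38]

[-9, 92, -6, -74, 66, -38]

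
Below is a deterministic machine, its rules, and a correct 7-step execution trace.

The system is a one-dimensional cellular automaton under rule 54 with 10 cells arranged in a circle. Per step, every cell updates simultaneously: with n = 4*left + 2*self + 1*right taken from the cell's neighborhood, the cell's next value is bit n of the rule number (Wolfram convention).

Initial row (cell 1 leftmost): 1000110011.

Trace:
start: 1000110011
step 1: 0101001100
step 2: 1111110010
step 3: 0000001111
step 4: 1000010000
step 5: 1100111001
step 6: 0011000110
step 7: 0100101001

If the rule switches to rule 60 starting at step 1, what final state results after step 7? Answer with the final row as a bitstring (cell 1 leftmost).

(re-executing steps 1..7 under rule 60; state before step 1: 1000110011)
step 1: 0100101010
step 2: 0110111111
step 3: 1101100000
step 4: 1011010000
step 5: 1110111000
step 6: 1001100100
step 7: 1101010110

1101010110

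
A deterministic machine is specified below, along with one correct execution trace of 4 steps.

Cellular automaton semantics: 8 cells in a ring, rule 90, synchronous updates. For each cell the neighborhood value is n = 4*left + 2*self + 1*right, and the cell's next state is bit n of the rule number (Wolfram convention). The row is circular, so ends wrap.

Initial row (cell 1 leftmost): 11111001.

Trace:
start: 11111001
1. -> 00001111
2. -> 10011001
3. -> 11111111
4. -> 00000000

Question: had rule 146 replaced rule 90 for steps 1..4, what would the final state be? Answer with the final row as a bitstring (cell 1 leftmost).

01101001

(re-executing steps 1..4 under rule 146; state before step 1: 11111001)
1. -> 11110110
2. -> 01100000
3. -> 10010000
4. -> 01101001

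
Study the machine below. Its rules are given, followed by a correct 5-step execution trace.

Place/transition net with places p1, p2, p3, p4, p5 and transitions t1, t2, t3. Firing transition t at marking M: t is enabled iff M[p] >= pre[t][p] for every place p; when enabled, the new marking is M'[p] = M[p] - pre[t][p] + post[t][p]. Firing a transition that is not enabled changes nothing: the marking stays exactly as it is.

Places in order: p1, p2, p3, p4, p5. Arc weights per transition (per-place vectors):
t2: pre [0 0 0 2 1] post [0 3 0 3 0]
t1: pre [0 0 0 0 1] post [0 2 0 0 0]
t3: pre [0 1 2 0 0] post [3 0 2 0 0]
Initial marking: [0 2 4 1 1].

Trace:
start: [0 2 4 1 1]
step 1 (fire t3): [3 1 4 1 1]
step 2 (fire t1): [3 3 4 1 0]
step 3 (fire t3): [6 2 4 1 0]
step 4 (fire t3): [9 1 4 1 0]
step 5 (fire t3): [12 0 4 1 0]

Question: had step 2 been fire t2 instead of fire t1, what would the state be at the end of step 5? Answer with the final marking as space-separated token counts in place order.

(re-executing from step 2 with the substitution; state before step 2: [3 1 4 1 1])
step 2 (fire t2): [3 1 4 1 1]
step 3 (fire t3): [6 0 4 1 1]
step 4 (fire t3): [6 0 4 1 1]
step 5 (fire t3): [6 0 4 1 1]

6 0 4 1 1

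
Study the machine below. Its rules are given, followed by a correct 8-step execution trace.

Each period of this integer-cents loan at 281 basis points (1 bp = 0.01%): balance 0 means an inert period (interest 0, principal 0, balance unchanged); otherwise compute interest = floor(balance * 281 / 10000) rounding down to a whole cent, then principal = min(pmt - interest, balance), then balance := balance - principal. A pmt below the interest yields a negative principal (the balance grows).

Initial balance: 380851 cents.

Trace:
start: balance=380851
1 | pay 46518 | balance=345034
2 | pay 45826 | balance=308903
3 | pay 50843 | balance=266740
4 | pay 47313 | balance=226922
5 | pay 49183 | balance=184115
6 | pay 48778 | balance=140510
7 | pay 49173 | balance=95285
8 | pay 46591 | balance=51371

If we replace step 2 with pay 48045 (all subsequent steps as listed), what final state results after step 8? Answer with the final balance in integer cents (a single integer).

(re-executing from step 2 with the substitution; state before step 2: balance=345034)
2 | pay 48045 | balance=306684
3 | pay 50843 | balance=264458
4 | pay 47313 | balance=224576
5 | pay 49183 | balance=181703
6 | pay 48778 | balance=138030
7 | pay 49173 | balance=92735
8 | pay 46591 | balance=48749

48749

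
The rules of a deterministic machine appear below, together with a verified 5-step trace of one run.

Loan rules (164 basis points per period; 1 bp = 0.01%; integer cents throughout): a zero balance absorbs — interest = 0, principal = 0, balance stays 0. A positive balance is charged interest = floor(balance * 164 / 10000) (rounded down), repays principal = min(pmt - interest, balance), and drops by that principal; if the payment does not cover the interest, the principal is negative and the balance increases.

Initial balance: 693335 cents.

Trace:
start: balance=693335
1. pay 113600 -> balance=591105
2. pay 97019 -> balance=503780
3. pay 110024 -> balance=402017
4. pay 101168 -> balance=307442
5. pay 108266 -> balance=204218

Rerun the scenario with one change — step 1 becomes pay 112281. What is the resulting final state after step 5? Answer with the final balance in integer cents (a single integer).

(re-executing from step 1 with the substitution; state before step 1: balance=693335)
1. pay 112281 -> balance=592424
2. pay 97019 -> balance=505120
3. pay 110024 -> balance=403379
4. pay 101168 -> balance=308826
5. pay 108266 -> balance=205624

205624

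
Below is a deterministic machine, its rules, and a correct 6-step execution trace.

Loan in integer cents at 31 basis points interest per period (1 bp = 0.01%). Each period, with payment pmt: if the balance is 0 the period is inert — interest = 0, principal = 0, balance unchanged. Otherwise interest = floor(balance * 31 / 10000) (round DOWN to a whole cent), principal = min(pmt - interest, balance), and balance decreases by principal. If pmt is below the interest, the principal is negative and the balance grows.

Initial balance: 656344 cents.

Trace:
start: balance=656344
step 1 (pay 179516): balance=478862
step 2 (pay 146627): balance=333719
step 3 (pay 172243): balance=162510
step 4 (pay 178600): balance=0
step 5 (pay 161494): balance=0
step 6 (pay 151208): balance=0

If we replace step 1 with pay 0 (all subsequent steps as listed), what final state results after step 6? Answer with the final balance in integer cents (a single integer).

0

(re-executing from step 1 with the substitution; state before step 1: balance=656344)
step 1 (pay 0): balance=658378
step 2 (pay 146627): balance=513791
step 3 (pay 172243): balance=343140
step 4 (pay 178600): balance=165603
step 5 (pay 161494): balance=4622
step 6 (pay 151208): balance=0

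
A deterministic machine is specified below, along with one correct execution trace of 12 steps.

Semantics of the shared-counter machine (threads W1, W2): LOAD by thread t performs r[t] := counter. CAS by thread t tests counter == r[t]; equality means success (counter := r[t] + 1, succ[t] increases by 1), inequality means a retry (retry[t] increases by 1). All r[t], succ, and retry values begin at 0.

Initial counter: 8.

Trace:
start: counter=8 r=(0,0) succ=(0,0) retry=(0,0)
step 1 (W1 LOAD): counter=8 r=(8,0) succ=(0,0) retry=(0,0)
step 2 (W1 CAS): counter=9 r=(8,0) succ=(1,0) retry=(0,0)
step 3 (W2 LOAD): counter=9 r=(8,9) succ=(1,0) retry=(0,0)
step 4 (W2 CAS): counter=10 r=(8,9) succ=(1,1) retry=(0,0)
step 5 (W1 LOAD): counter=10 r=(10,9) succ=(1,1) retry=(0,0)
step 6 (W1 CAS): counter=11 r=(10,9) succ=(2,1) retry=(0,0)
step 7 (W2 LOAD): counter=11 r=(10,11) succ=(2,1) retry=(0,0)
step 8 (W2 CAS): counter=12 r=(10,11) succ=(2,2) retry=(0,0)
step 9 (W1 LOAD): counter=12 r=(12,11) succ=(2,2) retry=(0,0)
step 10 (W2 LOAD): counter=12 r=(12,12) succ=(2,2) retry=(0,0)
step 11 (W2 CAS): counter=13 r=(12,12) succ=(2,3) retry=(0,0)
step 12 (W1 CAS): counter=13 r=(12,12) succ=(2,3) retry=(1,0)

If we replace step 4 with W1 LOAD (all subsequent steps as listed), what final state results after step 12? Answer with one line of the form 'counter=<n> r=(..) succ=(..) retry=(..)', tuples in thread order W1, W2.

(re-executing from step 4 with the substitution; state before step 4: counter=9 r=(8,9) succ=(1,0) retry=(0,0))
step 4 (W1 LOAD): counter=9 r=(9,9) succ=(1,0) retry=(0,0)
step 5 (W1 LOAD): counter=9 r=(9,9) succ=(1,0) retry=(0,0)
step 6 (W1 CAS): counter=10 r=(9,9) succ=(2,0) retry=(0,0)
step 7 (W2 LOAD): counter=10 r=(9,10) succ=(2,0) retry=(0,0)
step 8 (W2 CAS): counter=11 r=(9,10) succ=(2,1) retry=(0,0)
step 9 (W1 LOAD): counter=11 r=(11,10) succ=(2,1) retry=(0,0)
step 10 (W2 LOAD): counter=11 r=(11,11) succ=(2,1) retry=(0,0)
step 11 (W2 CAS): counter=12 r=(11,11) succ=(2,2) retry=(0,0)
step 12 (W1 CAS): counter=12 r=(11,11) succ=(2,2) retry=(1,0)

counter=12 r=(11,11) succ=(2,2) retry=(1,0)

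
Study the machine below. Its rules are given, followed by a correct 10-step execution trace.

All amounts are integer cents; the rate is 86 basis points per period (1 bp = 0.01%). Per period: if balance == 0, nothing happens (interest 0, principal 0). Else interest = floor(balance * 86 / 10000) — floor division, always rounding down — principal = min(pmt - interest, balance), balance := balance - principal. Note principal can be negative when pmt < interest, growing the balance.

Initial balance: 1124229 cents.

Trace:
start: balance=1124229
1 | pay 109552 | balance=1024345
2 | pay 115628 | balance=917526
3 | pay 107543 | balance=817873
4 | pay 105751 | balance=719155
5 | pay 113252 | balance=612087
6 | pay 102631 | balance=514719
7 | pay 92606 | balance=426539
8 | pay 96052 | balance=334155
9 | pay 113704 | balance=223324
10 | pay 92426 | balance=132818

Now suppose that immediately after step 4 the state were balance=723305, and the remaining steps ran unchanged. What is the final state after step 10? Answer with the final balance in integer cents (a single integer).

137186

state after step 4 := balance=723305
5 | pay 113252 | balance=616273
6 | pay 102631 | balance=518941
7 | pay 92606 | balance=430797
8 | pay 96052 | balance=338449
9 | pay 113704 | balance=227655
10 | pay 92426 | balance=137186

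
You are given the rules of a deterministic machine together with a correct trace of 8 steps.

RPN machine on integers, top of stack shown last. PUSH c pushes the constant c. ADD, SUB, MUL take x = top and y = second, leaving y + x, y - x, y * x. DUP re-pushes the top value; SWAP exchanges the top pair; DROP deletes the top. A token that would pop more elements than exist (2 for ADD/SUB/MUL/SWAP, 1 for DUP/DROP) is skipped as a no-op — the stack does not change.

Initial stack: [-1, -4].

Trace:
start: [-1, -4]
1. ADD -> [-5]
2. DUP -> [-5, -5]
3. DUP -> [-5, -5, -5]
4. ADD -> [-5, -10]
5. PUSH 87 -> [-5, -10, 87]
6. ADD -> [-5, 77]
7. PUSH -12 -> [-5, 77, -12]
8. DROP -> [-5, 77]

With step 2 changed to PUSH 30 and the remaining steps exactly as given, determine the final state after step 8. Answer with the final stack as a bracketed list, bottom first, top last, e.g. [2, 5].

(re-executing from step 2 with the substitution; state before step 2: [-5])
2. PUSH 30 -> [-5, 30]
3. DUP -> [-5, 30, 30]
4. ADD -> [-5, 60]
5. PUSH 87 -> [-5, 60, 87]
6. ADD -> [-5, 147]
7. PUSH -12 -> [-5, 147, -12]
8. DROP -> [-5, 147]

[-5, 147]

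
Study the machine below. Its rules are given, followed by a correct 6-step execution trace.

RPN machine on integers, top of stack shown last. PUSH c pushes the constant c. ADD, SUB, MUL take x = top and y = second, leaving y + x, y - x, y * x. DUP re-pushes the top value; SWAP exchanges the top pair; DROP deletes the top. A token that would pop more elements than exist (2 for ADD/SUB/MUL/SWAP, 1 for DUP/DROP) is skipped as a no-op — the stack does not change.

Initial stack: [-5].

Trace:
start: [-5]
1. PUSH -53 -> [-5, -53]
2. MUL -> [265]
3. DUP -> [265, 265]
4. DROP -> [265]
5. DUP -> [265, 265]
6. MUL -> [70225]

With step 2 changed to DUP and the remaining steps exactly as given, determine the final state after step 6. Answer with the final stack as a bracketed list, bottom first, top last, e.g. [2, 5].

[-5, -53, 2809]

(re-executing from step 2 with the substitution; state before step 2: [-5, -53])
2. DUP -> [-5, -53, -53]
3. DUP -> [-5, -53, -53, -53]
4. DROP -> [-5, -53, -53]
5. DUP -> [-5, -53, -53, -53]
6. MUL -> [-5, -53, 2809]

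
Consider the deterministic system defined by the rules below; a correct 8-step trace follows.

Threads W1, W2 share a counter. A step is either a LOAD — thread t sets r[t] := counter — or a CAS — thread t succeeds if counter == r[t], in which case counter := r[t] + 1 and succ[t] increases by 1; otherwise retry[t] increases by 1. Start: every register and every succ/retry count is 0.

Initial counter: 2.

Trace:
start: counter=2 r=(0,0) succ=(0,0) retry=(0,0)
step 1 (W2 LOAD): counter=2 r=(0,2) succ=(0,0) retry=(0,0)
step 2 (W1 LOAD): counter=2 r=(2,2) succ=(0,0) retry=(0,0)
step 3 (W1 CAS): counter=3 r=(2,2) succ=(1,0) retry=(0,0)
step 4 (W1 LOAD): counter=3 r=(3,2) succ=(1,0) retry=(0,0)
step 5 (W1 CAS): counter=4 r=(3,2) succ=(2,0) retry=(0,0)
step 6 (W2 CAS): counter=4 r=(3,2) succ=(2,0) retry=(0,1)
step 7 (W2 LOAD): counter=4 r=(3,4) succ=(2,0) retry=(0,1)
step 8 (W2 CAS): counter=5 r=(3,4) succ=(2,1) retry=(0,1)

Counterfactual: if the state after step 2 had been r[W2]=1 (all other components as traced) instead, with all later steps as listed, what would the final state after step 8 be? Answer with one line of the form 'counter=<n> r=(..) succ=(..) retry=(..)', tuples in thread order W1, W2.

counter=5 r=(3,4) succ=(2,1) retry=(0,1)

state after step 2 := counter=2 r=(2,1) succ=(0,0) retry=(0,0)
step 3 (W1 CAS): counter=3 r=(2,1) succ=(1,0) retry=(0,0)
step 4 (W1 LOAD): counter=3 r=(3,1) succ=(1,0) retry=(0,0)
step 5 (W1 CAS): counter=4 r=(3,1) succ=(2,0) retry=(0,0)
step 6 (W2 CAS): counter=4 r=(3,1) succ=(2,0) retry=(0,1)
step 7 (W2 LOAD): counter=4 r=(3,4) succ=(2,0) retry=(0,1)
step 8 (W2 CAS): counter=5 r=(3,4) succ=(2,1) retry=(0,1)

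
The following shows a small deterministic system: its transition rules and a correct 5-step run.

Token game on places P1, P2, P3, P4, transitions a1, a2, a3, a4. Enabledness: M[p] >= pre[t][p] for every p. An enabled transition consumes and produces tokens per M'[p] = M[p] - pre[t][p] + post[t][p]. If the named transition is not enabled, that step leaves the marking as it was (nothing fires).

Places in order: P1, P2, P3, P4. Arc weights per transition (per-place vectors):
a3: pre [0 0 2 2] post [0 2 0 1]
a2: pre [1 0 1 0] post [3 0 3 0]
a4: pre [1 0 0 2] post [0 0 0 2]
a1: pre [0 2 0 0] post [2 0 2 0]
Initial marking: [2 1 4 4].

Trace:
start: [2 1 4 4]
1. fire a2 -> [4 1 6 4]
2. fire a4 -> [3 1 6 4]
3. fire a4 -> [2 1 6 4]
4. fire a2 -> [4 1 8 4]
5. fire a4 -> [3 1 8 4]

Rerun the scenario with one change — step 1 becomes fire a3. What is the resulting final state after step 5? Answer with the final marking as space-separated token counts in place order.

0 3 2 3

(re-executing from step 1 with the substitution; state before step 1: [2 1 4 4])
1. fire a3 -> [2 3 2 3]
2. fire a4 -> [1 3 2 3]
3. fire a4 -> [0 3 2 3]
4. fire a2 -> [0 3 2 3]
5. fire a4 -> [0 3 2 3]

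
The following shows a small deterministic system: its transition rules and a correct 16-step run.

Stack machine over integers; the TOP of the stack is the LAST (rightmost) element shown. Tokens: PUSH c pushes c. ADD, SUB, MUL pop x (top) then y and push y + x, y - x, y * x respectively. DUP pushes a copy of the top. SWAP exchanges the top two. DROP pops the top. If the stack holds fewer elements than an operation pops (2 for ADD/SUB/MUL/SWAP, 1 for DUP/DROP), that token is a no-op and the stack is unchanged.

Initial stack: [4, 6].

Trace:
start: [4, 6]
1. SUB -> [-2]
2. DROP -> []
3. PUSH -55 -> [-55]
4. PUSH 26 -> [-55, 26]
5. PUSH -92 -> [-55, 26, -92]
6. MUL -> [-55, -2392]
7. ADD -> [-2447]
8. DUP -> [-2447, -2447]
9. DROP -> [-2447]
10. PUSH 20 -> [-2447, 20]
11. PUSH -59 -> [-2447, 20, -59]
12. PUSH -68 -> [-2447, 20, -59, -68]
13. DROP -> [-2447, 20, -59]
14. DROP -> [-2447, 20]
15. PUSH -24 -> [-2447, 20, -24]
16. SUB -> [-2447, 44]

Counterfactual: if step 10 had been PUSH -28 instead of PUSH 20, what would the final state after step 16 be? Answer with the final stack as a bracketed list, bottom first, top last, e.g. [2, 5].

[-2447, -4]

(re-executing from step 10 with the substitution; state before step 10: [-2447])
10. PUSH -28 -> [-2447, -28]
11. PUSH -59 -> [-2447, -28, -59]
12. PUSH -68 -> [-2447, -28, -59, -68]
13. DROP -> [-2447, -28, -59]
14. DROP -> [-2447, -28]
15. PUSH -24 -> [-2447, -28, -24]
16. SUB -> [-2447, -4]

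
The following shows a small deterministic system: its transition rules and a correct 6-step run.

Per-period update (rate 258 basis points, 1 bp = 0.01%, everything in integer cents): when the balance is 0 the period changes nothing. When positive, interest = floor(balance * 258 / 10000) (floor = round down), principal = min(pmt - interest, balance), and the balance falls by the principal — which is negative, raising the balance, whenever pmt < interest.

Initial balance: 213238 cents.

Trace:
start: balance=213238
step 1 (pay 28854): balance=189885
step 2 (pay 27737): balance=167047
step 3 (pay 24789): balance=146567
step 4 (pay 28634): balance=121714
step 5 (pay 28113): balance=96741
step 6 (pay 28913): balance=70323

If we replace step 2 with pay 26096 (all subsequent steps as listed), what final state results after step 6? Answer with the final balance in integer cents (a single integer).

(re-executing from step 2 with the substitution; state before step 2: balance=189885)
step 2 (pay 26096): balance=168688
step 3 (pay 24789): balance=148251
step 4 (pay 28634): balance=123441
step 5 (pay 28113): balance=98512
step 6 (pay 28913): balance=72140

72140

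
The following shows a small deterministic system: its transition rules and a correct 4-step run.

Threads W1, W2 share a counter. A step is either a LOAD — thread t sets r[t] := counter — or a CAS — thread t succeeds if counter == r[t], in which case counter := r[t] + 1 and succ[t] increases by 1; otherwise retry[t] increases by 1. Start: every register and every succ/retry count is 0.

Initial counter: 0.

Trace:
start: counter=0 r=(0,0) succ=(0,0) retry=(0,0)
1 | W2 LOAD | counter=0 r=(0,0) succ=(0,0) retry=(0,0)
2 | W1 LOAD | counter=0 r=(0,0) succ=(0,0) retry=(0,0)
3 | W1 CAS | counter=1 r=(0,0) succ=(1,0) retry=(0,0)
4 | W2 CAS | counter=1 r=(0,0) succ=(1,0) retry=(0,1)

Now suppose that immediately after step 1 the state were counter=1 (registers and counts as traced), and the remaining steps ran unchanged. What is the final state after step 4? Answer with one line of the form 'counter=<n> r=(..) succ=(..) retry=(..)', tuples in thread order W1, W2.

counter=2 r=(1,0) succ=(1,0) retry=(0,1)

state after step 1 := counter=1 r=(0,0) succ=(0,0) retry=(0,0)
2 | W1 LOAD | counter=1 r=(1,0) succ=(0,0) retry=(0,0)
3 | W1 CAS | counter=2 r=(1,0) succ=(1,0) retry=(0,0)
4 | W2 CAS | counter=2 r=(1,0) succ=(1,0) retry=(0,1)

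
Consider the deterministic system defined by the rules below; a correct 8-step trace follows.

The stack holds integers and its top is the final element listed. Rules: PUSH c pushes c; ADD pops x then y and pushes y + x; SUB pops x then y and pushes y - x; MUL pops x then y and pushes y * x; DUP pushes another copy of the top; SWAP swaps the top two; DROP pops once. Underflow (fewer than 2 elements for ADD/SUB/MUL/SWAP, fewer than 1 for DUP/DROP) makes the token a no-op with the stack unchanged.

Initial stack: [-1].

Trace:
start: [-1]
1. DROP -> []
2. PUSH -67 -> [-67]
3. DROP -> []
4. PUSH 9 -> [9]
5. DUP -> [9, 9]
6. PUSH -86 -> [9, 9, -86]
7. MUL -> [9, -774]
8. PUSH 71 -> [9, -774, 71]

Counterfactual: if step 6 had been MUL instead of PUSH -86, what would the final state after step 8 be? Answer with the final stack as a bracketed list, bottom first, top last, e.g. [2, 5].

(re-executing from step 6 with the substitution; state before step 6: [9, 9])
6. MUL -> [81]
7. MUL -> [81]
8. PUSH 71 -> [81, 71]

[81, 71]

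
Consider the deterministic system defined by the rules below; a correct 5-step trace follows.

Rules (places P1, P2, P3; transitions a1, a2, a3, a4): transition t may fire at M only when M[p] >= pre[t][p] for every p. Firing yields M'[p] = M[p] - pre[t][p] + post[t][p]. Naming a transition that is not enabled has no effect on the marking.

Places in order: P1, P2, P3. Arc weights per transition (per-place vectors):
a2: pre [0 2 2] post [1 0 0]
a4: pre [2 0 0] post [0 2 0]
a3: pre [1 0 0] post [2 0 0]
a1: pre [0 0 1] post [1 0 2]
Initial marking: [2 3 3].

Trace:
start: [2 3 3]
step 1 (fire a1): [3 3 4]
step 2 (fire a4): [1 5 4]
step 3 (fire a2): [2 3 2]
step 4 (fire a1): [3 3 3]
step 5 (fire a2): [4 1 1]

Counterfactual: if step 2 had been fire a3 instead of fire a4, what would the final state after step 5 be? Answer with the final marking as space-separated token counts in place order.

(re-executing from step 2 with the substitution; state before step 2: [3 3 4])
step 2 (fire a3): [4 3 4]
step 3 (fire a2): [5 1 2]
step 4 (fire a1): [6 1 3]
step 5 (fire a2): [6 1 3]

6 1 3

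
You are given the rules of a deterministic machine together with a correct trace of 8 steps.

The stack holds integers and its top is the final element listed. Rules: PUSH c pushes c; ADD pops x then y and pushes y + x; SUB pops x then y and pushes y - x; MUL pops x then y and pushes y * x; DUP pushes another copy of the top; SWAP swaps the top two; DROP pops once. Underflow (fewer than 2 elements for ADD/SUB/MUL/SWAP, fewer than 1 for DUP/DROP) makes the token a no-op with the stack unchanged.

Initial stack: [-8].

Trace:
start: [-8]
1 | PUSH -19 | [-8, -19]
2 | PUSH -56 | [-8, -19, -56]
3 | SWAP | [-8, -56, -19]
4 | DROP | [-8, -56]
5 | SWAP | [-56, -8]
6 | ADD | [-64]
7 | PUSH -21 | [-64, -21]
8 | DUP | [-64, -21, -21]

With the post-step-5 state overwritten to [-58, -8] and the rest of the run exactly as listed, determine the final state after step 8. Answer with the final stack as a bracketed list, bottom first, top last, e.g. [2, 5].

state after step 5 := [-58, -8]
6 | ADD | [-66]
7 | PUSH -21 | [-66, -21]
8 | DUP | [-66, -21, -21]

[-66, -21, -21]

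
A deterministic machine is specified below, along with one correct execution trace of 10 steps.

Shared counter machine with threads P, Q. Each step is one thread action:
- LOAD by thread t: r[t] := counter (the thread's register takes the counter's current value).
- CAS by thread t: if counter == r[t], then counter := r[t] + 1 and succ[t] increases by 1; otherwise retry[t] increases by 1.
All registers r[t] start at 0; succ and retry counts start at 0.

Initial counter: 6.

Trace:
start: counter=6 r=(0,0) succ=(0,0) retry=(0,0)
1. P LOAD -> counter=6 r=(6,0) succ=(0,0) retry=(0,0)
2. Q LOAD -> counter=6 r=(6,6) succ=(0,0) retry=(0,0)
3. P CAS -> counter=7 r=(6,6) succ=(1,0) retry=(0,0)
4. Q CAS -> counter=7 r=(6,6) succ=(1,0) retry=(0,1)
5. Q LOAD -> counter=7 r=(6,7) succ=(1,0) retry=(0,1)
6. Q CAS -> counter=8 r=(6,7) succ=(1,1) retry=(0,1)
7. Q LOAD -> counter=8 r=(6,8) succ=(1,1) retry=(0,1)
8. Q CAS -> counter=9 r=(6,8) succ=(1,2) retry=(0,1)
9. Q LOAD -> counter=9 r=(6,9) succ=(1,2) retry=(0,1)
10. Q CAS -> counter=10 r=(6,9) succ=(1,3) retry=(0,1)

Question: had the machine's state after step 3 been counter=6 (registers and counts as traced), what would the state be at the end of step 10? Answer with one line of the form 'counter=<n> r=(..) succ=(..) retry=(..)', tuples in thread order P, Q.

state after step 3 := counter=6 r=(6,6) succ=(1,0) retry=(0,0)
4. Q CAS -> counter=7 r=(6,6) succ=(1,1) retry=(0,0)
5. Q LOAD -> counter=7 r=(6,7) succ=(1,1) retry=(0,0)
6. Q CAS -> counter=8 r=(6,7) succ=(1,2) retry=(0,0)
7. Q LOAD -> counter=8 r=(6,8) succ=(1,2) retry=(0,0)
8. Q CAS -> counter=9 r=(6,8) succ=(1,3) retry=(0,0)
9. Q LOAD -> counter=9 r=(6,9) succ=(1,3) retry=(0,0)
10. Q CAS -> counter=10 r=(6,9) succ=(1,4) retry=(0,0)

counter=10 r=(6,9) succ=(1,4) retry=(0,0)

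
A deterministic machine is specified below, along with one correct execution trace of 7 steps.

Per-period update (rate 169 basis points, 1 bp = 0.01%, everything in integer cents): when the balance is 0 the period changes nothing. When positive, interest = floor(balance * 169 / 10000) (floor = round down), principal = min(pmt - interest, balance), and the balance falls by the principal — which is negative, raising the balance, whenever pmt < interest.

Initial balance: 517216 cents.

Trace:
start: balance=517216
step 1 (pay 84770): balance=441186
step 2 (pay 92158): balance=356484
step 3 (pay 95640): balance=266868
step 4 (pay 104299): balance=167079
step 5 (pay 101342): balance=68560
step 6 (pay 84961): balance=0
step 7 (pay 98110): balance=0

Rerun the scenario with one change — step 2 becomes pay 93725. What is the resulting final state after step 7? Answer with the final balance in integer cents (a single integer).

(re-executing from step 2 with the substitution; state before step 2: balance=441186)
step 2 (pay 93725): balance=354917
step 3 (pay 95640): balance=265275
step 4 (pay 104299): balance=165459
step 5 (pay 101342): balance=66913
step 6 (pay 84961): balance=0
step 7 (pay 98110): balance=0

0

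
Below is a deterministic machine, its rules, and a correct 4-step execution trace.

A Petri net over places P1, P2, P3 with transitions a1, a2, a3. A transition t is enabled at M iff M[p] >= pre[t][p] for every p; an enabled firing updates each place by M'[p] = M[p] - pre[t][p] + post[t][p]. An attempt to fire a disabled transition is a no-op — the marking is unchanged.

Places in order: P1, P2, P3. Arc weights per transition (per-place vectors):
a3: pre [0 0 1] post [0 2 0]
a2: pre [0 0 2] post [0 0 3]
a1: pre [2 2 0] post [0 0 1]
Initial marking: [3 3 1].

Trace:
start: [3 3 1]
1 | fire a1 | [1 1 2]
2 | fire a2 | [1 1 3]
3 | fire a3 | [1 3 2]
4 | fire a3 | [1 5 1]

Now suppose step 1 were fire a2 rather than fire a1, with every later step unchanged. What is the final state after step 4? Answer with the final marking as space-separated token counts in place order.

3 5 0

(re-executing from step 1 with the substitution; state before step 1: [3 3 1])
1 | fire a2 | [3 3 1]
2 | fire a2 | [3 3 1]
3 | fire a3 | [3 5 0]
4 | fire a3 | [3 5 0]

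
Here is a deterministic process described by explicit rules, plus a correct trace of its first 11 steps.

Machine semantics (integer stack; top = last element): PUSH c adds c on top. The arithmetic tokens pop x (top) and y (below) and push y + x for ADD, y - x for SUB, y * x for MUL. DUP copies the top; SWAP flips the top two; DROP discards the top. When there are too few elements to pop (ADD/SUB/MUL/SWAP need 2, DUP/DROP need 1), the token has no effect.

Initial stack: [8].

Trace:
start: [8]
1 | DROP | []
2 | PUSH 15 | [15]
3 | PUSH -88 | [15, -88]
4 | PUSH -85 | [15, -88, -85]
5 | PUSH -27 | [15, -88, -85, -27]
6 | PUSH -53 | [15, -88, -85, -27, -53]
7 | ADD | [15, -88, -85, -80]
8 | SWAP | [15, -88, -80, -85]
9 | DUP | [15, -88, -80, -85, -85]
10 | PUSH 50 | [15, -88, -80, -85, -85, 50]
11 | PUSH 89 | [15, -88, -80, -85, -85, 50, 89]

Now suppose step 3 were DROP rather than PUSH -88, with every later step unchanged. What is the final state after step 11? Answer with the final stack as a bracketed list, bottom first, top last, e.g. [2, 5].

[-80, -85, -85, 50, 89]

(re-executing from step 3 with the substitution; state before step 3: [15])
3 | DROP | []
4 | PUSH -85 | [-85]
5 | PUSH -27 | [-85, -27]
6 | PUSH -53 | [-85, -27, -53]
7 | ADD | [-85, -80]
8 | SWAP | [-80, -85]
9 | DUP | [-80, -85, -85]
10 | PUSH 50 | [-80, -85, -85, 50]
11 | PUSH 89 | [-80, -85, -85, 50, 89]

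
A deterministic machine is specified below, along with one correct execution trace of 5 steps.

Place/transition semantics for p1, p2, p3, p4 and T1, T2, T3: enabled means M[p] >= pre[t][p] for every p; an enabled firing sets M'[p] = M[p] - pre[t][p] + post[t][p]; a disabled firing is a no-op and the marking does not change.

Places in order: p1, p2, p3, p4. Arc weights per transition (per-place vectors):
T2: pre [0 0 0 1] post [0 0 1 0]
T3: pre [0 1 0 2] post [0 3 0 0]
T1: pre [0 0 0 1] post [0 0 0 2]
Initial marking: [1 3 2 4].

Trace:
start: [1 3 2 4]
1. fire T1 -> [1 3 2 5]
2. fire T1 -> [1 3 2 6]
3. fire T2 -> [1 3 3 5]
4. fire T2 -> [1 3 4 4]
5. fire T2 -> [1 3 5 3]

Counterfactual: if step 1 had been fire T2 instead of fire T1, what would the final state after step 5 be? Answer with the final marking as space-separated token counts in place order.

(re-executing from step 1 with the substitution; state before step 1: [1 3 2 4])
1. fire T2 -> [1 3 3 3]
2. fire T1 -> [1 3 3 4]
3. fire T2 -> [1 3 4 3]
4. fire T2 -> [1 3 5 2]
5. fire T2 -> [1 3 6 1]

1 3 6 1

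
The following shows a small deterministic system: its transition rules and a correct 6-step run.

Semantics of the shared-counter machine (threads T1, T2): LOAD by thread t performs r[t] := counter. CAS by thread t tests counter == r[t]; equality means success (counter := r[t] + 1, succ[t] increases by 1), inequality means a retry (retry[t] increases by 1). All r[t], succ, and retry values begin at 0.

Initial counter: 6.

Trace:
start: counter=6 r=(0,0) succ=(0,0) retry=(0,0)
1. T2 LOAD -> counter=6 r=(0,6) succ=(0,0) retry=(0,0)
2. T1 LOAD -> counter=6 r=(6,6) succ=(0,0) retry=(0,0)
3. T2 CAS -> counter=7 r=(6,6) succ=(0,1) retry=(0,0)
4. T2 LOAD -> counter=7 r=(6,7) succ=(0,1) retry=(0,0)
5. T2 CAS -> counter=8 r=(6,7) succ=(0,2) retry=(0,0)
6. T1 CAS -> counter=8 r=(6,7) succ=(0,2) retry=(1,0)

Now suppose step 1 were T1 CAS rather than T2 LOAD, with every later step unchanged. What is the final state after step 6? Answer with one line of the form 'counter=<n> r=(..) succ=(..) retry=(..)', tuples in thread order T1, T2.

counter=7 r=(6,6) succ=(0,1) retry=(2,1)

(re-executing from step 1 with the substitution; state before step 1: counter=6 r=(0,0) succ=(0,0) retry=(0,0))
1. T1 CAS -> counter=6 r=(0,0) succ=(0,0) retry=(1,0)
2. T1 LOAD -> counter=6 r=(6,0) succ=(0,0) retry=(1,0)
3. T2 CAS -> counter=6 r=(6,0) succ=(0,0) retry=(1,1)
4. T2 LOAD -> counter=6 r=(6,6) succ=(0,0) retry=(1,1)
5. T2 CAS -> counter=7 r=(6,6) succ=(0,1) retry=(1,1)
6. T1 CAS -> counter=7 r=(6,6) succ=(0,1) retry=(2,1)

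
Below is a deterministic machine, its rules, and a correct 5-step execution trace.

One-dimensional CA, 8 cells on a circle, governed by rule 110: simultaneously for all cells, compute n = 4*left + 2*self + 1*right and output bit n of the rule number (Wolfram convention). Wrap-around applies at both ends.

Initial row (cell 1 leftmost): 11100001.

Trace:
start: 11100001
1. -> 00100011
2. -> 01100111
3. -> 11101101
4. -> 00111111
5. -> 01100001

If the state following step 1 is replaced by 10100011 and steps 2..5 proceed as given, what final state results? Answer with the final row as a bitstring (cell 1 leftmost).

10001001

state after step 1 := 10100011
2. -> 11100110
3. -> 10101111
4. -> 11111000
5. -> 10001001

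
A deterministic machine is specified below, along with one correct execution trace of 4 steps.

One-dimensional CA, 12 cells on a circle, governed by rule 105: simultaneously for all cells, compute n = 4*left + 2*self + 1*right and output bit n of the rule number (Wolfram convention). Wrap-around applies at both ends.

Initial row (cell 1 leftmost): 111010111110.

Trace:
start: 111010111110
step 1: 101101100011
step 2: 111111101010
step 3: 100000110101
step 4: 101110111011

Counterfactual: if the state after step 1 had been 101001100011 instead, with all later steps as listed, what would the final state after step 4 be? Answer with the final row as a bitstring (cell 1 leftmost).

state after step 1 := 101001100011
step 2: 110001101010
step 3: 110101110101
step 4: 011011011011

011011011011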